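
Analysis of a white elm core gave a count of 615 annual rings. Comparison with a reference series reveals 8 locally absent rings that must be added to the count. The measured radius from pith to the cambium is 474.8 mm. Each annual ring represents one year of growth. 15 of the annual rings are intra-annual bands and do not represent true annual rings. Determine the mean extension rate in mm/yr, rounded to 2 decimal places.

0.78 mm/yr

True annual ring count = 615 − 15 + 8 = 608.
474.8 mm over 608 years gives 474.8 / 608 ≈ 0.78 mm/yr.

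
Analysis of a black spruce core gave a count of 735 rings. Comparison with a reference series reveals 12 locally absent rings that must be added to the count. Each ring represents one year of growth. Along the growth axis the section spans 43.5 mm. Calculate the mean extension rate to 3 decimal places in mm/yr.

Correcting the raw count gives 735 + 12 = 747 true rings.
Extension rate ≈ 43.5 / 747 = 0.058 mm/yr.

0.058 mm/yr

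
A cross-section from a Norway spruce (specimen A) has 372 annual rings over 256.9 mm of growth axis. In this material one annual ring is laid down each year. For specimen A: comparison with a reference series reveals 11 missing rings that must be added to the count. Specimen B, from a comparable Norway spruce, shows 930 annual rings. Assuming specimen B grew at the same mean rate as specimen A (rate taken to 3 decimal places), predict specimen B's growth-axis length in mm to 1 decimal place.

Specimen A: correcting the raw count gives 372 + 11 = 383 true annual rings.
A: Mean rate = 256.9 mm / 383 years ≈ 0.671 mm/yr.
For B, 0.671 mm/year × 930 years = 624.0 mm.

624.0 mm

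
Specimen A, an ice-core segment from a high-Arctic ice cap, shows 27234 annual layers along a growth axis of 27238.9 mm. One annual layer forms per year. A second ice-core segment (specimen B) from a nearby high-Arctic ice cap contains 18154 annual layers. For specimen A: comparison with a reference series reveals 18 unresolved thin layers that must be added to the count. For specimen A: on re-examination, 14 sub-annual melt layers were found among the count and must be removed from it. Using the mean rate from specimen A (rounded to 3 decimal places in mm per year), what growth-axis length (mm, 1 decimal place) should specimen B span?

Specimen A: after corrections the count is 27234 − 14 + 18 = 27238 annual layers.
A: Extension rate ≈ 27238.9 / 27238 = 1.000 mm/yr.
B's length ≈ 1.000 × 18154 = 18154.0 mm.

18154.0 mm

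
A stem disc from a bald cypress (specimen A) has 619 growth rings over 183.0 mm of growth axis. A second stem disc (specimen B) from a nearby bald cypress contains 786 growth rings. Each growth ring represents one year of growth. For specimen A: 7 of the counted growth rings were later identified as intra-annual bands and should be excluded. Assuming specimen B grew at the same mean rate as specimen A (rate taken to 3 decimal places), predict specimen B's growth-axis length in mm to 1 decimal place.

235.0 mm

Specimen A: correcting the raw count gives 619 − 7 = 612 true growth rings.
A: Extension rate ≈ 183.0 / 612 = 0.299 mm/yr.
For B, 0.299 mm/year × 786 years = 235.0 mm.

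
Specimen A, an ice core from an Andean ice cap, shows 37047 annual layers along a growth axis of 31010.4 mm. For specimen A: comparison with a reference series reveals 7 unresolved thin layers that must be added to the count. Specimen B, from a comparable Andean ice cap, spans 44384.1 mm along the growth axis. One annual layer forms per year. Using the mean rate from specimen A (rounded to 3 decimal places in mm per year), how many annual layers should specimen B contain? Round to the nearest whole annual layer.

53028 annual layers

Specimen A: true annual layer count = 37047 + 7 = 37054.
A: 31010.4 mm over 37054 years gives 31010.4 / 37054 ≈ 0.837 mm per year.
Specimen B: 44384.1 mm / 0.837 mm per year = 53027.60 years ≈ 53028 annual layers.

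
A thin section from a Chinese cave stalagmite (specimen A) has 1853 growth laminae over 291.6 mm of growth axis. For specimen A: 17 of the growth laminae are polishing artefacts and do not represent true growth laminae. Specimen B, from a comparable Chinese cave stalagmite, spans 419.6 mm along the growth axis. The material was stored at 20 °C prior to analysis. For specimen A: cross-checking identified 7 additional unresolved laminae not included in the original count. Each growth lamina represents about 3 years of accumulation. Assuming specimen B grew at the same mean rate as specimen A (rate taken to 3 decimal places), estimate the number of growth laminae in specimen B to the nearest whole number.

2639 growth laminae

Specimen A: correcting the raw count gives 1853 − 17 + 7 = 1843 true growth laminae.
Specimen A: 1843 growth laminae at 3 years each span 1843 × 3 = 5529 years.
A: Mean rate = 291.6 mm / 5529 years ≈ 0.053 mm/year.
For B, 419.6 / 0.053 = 7916.98 years; at 3 years per growth lamina that is 7916.98 / 3 ≈ 2639 growth laminae.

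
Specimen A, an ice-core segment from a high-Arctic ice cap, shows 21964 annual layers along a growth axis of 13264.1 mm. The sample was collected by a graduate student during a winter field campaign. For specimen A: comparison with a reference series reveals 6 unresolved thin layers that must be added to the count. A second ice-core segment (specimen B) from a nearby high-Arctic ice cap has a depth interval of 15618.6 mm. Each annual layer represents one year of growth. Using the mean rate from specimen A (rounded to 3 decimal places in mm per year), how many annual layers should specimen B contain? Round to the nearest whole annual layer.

25859 annual layers

Specimen A: true annual layer count = 21964 + 6 = 21970.
A: Mean rate = 13264.1 mm / 21970 years ≈ 0.604 mm/yr.
B spans 15618.6 / 0.604 = 25858.61 years ≈ 25859 annual layers.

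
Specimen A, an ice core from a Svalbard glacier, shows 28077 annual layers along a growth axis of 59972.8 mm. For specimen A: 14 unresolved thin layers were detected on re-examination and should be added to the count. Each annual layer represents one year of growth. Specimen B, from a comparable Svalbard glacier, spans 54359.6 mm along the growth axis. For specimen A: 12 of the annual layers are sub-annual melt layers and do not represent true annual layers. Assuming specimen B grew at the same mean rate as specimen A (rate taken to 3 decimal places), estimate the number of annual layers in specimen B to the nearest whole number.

25449 annual layers

Specimen A: true annual layer count = 28077 − 12 + 14 = 28079.
A: Extension rate ≈ 59972.8 / 28079 = 2.136 mm/year.
For B, 54359.6 / 2.136 = 25449.25 years ≈ 25449 annual layers.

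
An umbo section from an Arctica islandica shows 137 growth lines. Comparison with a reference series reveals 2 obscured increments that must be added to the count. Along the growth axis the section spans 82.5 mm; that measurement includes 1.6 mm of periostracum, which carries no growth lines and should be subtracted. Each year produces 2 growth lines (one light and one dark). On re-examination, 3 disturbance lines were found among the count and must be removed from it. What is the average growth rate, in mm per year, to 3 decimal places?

True growth line count = 137 − 3 + 2 = 136.
Dividing by 2 growth lines per year: 136 / 2 = 68 years.
Net length = 82.5 − 1.6 = 80.9 mm.
Mean rate = 80.9 mm / 68 years ≈ 1.190 mm per year.

1.190 mm per year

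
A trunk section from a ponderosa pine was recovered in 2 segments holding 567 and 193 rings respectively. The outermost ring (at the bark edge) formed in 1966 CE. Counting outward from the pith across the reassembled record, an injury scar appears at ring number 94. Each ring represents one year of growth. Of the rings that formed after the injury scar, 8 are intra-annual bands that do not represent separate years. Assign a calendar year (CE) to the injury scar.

1308 CE

Total rings = 567 + 193 = 760.
Between ring 94 and the bark edge there are 760 − 94 = 666 rings.
Excluding 8 false rings: 666 − 8 = 658.
1966 − 658 = 1308 CE.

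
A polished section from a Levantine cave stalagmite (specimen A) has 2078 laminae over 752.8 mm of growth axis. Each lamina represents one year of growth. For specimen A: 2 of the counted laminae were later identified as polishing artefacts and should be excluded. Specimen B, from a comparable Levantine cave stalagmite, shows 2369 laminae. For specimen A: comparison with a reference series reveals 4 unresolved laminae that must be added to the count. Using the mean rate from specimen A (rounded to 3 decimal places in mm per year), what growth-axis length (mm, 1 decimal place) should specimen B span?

Specimen A: after corrections the count is 2078 − 2 + 4 = 2080 laminae.
A: 752.8 mm over 2080 years gives 752.8 / 2080 ≈ 0.362 mm per year.
B's length ≈ 0.362 × 2369 = 857.6 mm.

857.6 mm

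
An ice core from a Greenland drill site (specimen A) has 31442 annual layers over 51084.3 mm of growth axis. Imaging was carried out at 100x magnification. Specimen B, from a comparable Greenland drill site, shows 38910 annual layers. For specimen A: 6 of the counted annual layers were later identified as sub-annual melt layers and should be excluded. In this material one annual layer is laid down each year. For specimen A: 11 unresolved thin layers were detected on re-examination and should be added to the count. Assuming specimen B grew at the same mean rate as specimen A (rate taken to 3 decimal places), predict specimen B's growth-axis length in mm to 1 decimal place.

Specimen A: correcting the raw count gives 31442 − 6 + 11 = 31447 true annual layers.
A: 51084.3 mm over 31447 years gives 51084.3 / 31447 ≈ 1.624 mm/year.
For B, 1.624 mm/year × 38910 years = 63189.8 mm.

63189.8 mm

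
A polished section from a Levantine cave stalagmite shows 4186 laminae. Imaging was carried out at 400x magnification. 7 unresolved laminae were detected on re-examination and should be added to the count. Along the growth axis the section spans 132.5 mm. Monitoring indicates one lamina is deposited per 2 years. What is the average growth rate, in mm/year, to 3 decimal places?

0.016 mm/year

After corrections the count is 4186 + 7 = 4193 laminae.
4193 laminae at 2 years each span 4193 × 2 = 8386 years.
Extension rate ≈ 132.5 / 8386 = 0.016 mm/year.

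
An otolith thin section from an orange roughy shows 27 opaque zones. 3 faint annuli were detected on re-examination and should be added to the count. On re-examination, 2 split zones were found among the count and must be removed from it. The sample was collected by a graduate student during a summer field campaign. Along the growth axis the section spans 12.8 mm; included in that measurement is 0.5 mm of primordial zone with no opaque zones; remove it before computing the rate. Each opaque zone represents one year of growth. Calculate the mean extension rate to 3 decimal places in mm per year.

True opaque zone count = 27 − 2 + 3 = 28.
Removing the 0.5 mm offcut leaves 12.8 − 0.5 = 12.3 mm.
12.3 mm over 28 years gives 12.3 / 28 ≈ 0.439 mm per year.

0.439 mm per year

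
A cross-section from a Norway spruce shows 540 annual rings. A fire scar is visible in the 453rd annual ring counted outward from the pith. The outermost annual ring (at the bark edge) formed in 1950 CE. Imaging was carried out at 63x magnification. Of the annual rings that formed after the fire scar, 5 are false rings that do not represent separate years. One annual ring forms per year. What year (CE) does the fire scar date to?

1868 CE

Between annual ring 453 and the bark edge there are 540 − 453 = 87 annual rings.
Excluding 5 false annual rings: 87 − 5 = 82.
1950 − 82 = 1868 CE.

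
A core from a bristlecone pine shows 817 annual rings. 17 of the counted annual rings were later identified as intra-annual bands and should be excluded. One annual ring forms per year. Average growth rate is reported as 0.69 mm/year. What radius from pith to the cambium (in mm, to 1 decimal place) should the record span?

After corrections the count is 817 − 17 = 800 annual rings.
800 years at 0.69 mm/year gives 0.69 × 800 = 552.0 mm.

552.0 mm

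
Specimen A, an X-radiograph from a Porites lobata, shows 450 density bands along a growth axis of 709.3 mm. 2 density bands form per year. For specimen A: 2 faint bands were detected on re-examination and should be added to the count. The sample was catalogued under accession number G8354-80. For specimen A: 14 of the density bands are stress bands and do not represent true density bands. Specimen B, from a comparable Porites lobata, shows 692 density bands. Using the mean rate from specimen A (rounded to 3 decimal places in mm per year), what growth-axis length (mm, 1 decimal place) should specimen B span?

1120.7 mm

Specimen A: correcting the raw count gives 450 − 14 + 2 = 438 true density bands.
Specimen A: dividing by 2 density bands per year: 438 / 2 = 219 years.
A: Extension rate ≈ 709.3 / 219 = 3.239 mm/yr.
Specimen B: 692 density bands at 2 per year is 692 / 2 = 346 years. Length of B = 3.239 × 346 = 1120.7 mm.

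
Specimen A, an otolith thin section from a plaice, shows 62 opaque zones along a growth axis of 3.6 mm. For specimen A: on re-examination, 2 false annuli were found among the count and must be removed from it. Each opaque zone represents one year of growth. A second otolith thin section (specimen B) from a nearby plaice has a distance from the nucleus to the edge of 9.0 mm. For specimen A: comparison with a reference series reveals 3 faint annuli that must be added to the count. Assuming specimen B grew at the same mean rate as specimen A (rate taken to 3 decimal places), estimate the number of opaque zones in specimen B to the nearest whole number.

158 opaque zones

Specimen A: true opaque zone count = 62 − 2 + 3 = 63.
A: Extension rate ≈ 3.6 / 63 = 0.057 mm/yr.
Specimen B: 9.0 mm / 0.057 mm per year = 157.89 years ≈ 158 opaque zones.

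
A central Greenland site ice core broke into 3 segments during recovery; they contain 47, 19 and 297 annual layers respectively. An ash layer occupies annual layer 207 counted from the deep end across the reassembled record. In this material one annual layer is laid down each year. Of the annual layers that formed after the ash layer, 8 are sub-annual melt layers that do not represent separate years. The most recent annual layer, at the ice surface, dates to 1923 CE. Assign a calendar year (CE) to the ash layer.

Total annual layers = 47 + 19 + 297 = 363.
Between annual layer 207 and the ice surface there are 363 − 207 = 156 annual layers.
156 − 8 false = 148 true annual layers after the ash layer.
The annual layer at the ice surface is 1923 CE, so the ash layer dates to 1923 − 148 = 1775 CE.

1775 CE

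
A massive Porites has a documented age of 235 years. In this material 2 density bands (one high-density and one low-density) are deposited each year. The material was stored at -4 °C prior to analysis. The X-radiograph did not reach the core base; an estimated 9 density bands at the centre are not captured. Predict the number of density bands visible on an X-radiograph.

461 density bands

With 2 density bands per year, 235 years would produce 235 × 2 = 470 density bands.
Less the 9 uncaptured density bands: 470 − 9 = 461.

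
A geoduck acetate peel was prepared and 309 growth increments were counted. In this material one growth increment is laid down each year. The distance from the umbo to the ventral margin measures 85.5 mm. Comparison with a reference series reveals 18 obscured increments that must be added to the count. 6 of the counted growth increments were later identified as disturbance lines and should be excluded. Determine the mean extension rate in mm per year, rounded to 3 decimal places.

0.266 mm per year

After corrections the count is 309 − 6 + 18 = 321 growth increments.
Mean rate = 85.5 mm / 321 years ≈ 0.266 mm per year.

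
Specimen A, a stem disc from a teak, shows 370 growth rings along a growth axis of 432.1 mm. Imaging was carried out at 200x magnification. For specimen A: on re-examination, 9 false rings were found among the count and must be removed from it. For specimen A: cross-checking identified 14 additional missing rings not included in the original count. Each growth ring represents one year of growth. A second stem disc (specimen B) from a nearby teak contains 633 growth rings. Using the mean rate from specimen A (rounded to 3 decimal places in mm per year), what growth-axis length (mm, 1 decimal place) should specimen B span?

Specimen A: after corrections the count is 370 − 9 + 14 = 375 growth rings.
A: Extension rate ≈ 432.1 / 375 = 1.152 mm/year.
For B, 1.152 mm/year × 633 years = 729.2 mm.

729.2 mm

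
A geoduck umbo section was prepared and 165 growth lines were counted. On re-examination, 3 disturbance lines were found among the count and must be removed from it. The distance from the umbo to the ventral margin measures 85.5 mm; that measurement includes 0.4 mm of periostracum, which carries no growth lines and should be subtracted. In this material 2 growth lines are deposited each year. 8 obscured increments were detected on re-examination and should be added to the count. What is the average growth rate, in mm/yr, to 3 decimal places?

Correcting the raw count gives 165 − 3 + 8 = 170 true growth lines.
170 growth lines at 2 per year is 170 / 2 = 85 years.
Removing the 0.4 mm offcut leaves 85.5 − 0.4 = 85.1 mm.
Extension rate ≈ 85.1 / 85 = 1.001 mm/yr.

1.001 mm/yr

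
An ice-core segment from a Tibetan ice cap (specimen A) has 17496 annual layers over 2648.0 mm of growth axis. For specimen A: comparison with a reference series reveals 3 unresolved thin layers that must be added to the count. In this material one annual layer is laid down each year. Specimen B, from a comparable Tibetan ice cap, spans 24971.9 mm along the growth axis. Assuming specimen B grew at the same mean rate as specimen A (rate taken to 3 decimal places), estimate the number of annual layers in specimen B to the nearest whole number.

Specimen A: true annual layer count = 17496 + 3 = 17499.
A: Extension rate ≈ 2648.0 / 17499 = 0.151 mm/yr.
B spans 24971.9 / 0.151 = 165376.82 years ≈ 165377 annual layers.

165377 annual layers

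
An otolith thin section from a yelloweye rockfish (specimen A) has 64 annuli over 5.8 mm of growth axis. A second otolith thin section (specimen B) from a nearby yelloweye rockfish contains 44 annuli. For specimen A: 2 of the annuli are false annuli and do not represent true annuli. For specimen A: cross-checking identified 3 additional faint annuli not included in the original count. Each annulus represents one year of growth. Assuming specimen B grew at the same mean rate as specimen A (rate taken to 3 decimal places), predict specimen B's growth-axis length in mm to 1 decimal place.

3.9 mm

Specimen A: correcting the raw count gives 64 − 2 + 3 = 65 true annuli.
A: 5.8 mm over 65 years gives 5.8 / 65 ≈ 0.089 mm/year.
B's length ≈ 0.089 × 44 = 3.9 mm.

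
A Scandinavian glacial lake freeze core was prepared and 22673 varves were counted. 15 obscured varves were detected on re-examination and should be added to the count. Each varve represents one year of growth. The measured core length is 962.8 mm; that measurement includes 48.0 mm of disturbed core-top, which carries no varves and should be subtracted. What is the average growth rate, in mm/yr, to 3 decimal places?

After corrections the count is 22673 + 15 = 22688 varves.
The growth record spans 962.8 − 48.0 = 914.8 mm.
Mean rate = 914.8 mm / 22688 years ≈ 0.040 mm/yr.

0.040 mm/yr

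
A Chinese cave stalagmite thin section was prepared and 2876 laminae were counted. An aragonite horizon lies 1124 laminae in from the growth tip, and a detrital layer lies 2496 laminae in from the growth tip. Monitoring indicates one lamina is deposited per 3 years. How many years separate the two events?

4116 years

2496 − 1124 = 1372 laminae lie between the two events.
Multiplying by 3 years per lamina: 1372 × 3 = 4116 years.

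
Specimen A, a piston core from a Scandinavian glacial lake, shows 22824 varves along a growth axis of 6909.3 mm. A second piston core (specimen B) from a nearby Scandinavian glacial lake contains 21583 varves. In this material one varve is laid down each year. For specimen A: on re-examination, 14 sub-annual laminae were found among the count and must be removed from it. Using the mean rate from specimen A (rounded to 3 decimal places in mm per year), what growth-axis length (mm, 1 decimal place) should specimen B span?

Specimen A: after corrections the count is 22824 − 14 = 22810 varves.
A: Mean rate = 6909.3 mm / 22810 years ≈ 0.303 mm/yr.
B's length ≈ 0.303 × 21583 = 6539.6 mm.

6539.6 mm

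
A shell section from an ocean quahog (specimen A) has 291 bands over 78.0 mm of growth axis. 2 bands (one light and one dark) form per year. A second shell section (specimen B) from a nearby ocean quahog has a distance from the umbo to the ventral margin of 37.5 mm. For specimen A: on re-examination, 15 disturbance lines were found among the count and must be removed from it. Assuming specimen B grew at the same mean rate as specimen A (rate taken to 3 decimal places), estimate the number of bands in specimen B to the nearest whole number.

133 bands

Specimen A: adjusted count: 291 − 15 = 276 bands.
Specimen A: with 2 bands per year, 276 / 2 = 138 years.
A: Mean rate = 78.0 mm / 138 years ≈ 0.565 mm per year.
B spans 37.5 / 0.565 = 66.37 years; at 2 bands per year that is 66.37 × 2 ≈ 133 bands.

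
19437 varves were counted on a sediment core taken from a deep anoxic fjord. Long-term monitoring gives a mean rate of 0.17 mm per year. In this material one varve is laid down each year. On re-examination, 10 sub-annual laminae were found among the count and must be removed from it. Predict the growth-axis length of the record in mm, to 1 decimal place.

3302.6 mm

After corrections the count is 19437 − 10 = 19427 varves.
Length ≈ 0.17 × 19427 = 3302.6 mm.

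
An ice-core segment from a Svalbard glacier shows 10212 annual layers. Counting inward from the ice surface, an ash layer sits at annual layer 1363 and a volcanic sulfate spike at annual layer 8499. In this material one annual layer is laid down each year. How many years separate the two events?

Separation: 8499 − 1363 = 7136 annual layers.
That is 7136 years at one annual layer per year.

7136 years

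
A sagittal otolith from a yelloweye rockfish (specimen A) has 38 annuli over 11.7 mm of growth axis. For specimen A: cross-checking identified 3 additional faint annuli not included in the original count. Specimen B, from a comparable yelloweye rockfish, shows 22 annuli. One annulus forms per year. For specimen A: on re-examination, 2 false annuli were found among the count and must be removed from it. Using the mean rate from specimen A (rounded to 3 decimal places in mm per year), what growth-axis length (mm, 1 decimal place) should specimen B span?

Specimen A: after corrections the count is 38 − 2 + 3 = 39 annuli.
A: 11.7 mm over 39 years gives 11.7 / 39 ≈ 0.300 mm/year.
Length of B = 0.300 × 22 = 6.6 mm.

6.6 mm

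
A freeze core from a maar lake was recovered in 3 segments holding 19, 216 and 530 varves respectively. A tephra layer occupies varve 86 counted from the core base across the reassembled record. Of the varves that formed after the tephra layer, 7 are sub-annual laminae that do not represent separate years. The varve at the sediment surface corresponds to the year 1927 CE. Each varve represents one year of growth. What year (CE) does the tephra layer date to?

1255 CE

Total varves = 19 + 216 + 530 = 765.
Between varve 86 and the sediment surface there are 765 − 86 = 679 varves.
Removing the 7 false varves leaves 679 − 7 = 672 true varves beyond the tephra layer.
The varve at the sediment surface is 1927 CE, so the tephra layer dates to 1927 − 672 = 1255 CE.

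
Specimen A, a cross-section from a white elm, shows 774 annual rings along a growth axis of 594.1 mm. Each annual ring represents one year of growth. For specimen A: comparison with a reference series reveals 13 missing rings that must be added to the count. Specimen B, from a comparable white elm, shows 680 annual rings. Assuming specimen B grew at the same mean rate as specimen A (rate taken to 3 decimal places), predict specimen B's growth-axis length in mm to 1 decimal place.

513.4 mm

Specimen A: correcting the raw count gives 774 + 13 = 787 true annual rings.
A: 594.1 mm over 787 years gives 594.1 / 787 ≈ 0.755 mm/year.
For B, 0.755 mm/year × 680 years = 513.4 mm.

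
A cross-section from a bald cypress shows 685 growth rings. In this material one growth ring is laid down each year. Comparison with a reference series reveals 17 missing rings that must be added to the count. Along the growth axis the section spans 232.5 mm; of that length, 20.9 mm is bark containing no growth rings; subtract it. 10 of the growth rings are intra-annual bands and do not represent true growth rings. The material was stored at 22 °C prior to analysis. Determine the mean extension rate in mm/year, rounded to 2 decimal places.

0.31 mm/year

Correcting the raw count gives 685 − 10 + 17 = 692 true growth rings.
The growth record spans 232.5 − 20.9 = 211.6 mm.
211.6 mm over 692 years gives 211.6 / 692 ≈ 0.31 mm/year.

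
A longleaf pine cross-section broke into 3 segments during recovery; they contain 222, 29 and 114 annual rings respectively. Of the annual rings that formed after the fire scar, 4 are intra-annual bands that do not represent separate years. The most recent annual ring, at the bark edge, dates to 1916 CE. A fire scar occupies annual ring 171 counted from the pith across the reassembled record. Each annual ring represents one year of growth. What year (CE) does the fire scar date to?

Total annual rings = 222 + 29 + 114 = 365.
The fire scar sits at annual ring 171 from the pith, so 365 − 171 = 194 annual rings formed after it.
Excluding 4 false annual rings: 194 − 4 = 190.
Counting back 190 years from 1916 CE places the fire scar in 1916 − 190 = 1726 CE.

1726 CE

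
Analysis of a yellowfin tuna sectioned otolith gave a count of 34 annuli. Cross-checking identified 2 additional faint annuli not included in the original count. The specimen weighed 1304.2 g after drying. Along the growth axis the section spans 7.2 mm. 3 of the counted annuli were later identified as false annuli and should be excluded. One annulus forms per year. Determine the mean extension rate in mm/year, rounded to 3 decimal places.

Correcting the raw count gives 34 − 3 + 2 = 33 true annuli.
Mean rate = 7.2 mm / 33 years ≈ 0.218 mm/year.

0.218 mm/year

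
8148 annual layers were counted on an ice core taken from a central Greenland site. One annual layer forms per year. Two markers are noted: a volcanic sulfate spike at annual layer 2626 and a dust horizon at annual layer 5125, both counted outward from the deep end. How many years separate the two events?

2499 years

5125 − 2626 = 2499 annual layers lie between the two events.
That is 2499 years at one annual layer per year.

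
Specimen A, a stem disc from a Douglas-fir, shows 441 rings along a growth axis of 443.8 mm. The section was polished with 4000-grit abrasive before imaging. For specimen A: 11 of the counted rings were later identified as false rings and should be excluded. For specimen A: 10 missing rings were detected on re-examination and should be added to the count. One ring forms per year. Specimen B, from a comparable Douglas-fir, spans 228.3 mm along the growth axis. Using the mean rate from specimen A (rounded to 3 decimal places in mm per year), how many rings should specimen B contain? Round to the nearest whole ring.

226 rings

Specimen A: adjusted count: 441 − 11 + 10 = 440 rings.
A: 443.8 mm over 440 years gives 443.8 / 440 ≈ 1.009 mm/yr.
Specimen B: 228.3 mm / 1.009 mm per year = 226.26 years ≈ 226 rings.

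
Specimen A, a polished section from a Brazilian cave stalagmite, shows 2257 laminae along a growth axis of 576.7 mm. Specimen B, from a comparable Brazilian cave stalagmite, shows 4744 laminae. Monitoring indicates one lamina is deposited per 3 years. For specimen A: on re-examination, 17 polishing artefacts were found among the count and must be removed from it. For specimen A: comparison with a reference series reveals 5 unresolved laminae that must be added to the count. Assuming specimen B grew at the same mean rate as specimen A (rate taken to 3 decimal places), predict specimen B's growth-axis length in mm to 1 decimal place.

1224.0 mm

Specimen A: true lamina count = 2257 − 17 + 5 = 2245.
Specimen A: multiplying by 3 years per lamina: 2245 × 3 = 6735 years.
A: 576.7 mm over 6735 years gives 576.7 / 6735 ≈ 0.086 mm/yr.
Specimen B: 4744 laminae at 3 years each span 4744 × 3 = 14232 years. Length of B = 0.086 × 14232 = 1224.0 mm.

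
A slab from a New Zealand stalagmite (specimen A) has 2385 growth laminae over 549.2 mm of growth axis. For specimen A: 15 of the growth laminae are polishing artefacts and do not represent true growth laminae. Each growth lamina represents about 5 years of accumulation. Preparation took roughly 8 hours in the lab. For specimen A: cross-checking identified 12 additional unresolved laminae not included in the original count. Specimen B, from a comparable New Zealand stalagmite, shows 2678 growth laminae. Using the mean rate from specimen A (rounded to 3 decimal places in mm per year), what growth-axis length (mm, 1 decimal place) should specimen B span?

Specimen A: adjusted count: 2385 − 15 + 12 = 2382 growth laminae.
Specimen A: at 5 years per growth lamina, 2382 × 5 = 11910 years.
A: Extension rate ≈ 549.2 / 11910 = 0.046 mm/year.
Specimen B: at 5 years per growth lamina, 2678 × 5 = 13390 years. Length of B = 0.046 × 13390 = 615.9 mm.

615.9 mm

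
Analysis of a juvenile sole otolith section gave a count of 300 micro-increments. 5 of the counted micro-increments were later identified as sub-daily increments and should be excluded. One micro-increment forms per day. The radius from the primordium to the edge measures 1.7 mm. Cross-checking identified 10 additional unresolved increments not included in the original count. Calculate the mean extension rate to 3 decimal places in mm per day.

Adjusted count: 300 − 5 + 10 = 305 micro-increments.
Mean rate = 1.7 mm / 305 days ≈ 0.006 mm per day.

0.006 mm per day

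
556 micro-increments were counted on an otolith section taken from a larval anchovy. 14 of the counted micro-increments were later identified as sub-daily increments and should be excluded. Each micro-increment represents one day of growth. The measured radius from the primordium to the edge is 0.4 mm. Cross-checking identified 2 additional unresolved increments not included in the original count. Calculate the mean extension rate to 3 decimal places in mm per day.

Correcting the raw count gives 556 − 14 + 2 = 544 true micro-increments.
Mean rate = 0.4 mm / 544 days ≈ 0.001 mm per day.

0.001 mm per day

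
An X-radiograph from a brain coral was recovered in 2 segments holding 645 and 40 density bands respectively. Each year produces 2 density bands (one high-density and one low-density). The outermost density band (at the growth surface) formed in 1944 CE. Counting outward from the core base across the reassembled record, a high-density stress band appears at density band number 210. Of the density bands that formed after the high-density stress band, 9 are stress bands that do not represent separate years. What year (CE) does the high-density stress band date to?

Total density bands = 645 + 40 = 685.
Between density band 210 and the growth surface there are 685 − 210 = 475 density bands.
475 − 9 false = 466 true density bands after the high-density stress band.
With 2 density bands per year, 466 / 2 = 233 years.
1944 − 233 = 1711 CE.

1711 CE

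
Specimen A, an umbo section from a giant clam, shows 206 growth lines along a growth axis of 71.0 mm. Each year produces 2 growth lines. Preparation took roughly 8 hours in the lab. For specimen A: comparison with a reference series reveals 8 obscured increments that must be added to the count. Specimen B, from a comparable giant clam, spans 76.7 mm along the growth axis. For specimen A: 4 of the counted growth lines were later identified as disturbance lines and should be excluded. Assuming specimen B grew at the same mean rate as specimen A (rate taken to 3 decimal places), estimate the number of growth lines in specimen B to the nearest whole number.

Specimen A: after corrections the count is 206 − 4 + 8 = 210 growth lines.
Specimen A: with 2 growth lines per year, 210 / 2 = 105 years.
A: Extension rate ≈ 71.0 / 105 = 0.676 mm per year.
Specimen B: 76.7 mm / 0.676 mm per year = 113.46 years; at 2 growth lines per year that is 113.46 × 2 ≈ 227 growth lines.

227 growth lines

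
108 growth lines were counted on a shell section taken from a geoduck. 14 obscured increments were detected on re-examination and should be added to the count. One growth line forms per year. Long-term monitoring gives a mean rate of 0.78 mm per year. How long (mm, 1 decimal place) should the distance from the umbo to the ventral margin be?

95.2 mm

Adjusted count: 108 + 14 = 122 growth lines.
Length ≈ 0.78 × 122 = 95.2 mm.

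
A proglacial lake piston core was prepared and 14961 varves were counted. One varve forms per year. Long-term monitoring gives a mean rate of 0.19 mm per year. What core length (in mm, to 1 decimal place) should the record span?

2842.6 mm

14961 years of growth are recorded.
14961 years at 0.19 mm/year gives 0.19 × 14961 = 2842.6 mm.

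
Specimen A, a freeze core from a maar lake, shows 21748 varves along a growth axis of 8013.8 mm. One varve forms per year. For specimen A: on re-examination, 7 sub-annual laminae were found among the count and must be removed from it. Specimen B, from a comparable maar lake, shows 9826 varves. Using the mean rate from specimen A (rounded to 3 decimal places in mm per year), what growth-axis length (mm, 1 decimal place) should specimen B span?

Specimen A: true varve count = 21748 − 7 = 21741.
A: Extension rate ≈ 8013.8 / 21741 = 0.369 mm/yr.
Length of B = 0.369 × 9826 = 3625.8 mm.

3625.8 mm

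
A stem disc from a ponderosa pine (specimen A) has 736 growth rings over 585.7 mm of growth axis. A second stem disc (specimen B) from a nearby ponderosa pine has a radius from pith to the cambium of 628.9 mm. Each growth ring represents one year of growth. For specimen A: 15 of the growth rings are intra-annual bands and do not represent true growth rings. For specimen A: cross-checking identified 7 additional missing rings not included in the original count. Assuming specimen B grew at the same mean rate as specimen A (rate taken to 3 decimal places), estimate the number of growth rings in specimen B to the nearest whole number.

Specimen A: after corrections the count is 736 − 15 + 7 = 728 growth rings.
A: Extension rate ≈ 585.7 / 728 = 0.805 mm/year.
B spans 628.9 / 0.805 = 781.24 years ≈ 781 growth rings.

781 growth rings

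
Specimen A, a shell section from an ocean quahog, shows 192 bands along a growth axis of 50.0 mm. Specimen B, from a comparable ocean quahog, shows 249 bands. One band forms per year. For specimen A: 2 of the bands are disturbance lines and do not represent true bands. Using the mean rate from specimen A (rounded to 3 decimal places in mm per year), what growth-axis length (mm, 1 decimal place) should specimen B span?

Specimen A: after corrections the count is 192 − 2 = 190 bands.
A: 50.0 mm over 190 years gives 50.0 / 190 ≈ 0.263 mm/year.
For B, 0.263 mm/year × 249 years = 65.5 mm.

65.5 mm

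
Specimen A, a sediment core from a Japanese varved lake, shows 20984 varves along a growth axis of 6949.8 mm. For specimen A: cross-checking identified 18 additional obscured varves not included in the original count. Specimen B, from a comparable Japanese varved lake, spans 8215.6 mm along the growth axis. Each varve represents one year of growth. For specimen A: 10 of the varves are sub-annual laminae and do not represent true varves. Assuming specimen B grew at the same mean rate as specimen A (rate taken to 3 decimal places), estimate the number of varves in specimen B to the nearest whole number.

Specimen A: after corrections the count is 20984 − 10 + 18 = 20992 varves.
A: Mean rate = 6949.8 mm / 20992 years ≈ 0.331 mm/year.
Specimen B: 8215.6 mm / 0.331 mm per year = 24820.54 years ≈ 24821 varves.

24821 varves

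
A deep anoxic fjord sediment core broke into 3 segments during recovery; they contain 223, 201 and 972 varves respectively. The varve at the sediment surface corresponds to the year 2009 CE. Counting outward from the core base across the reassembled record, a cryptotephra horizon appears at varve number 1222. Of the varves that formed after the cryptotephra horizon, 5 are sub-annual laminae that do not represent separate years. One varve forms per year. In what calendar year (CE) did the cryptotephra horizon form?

1840 CE

Total varves = 223 + 201 + 972 = 1396.
The cryptotephra horizon sits at varve 1222 from the core base, so 1396 − 1222 = 174 varves formed after it.
Excluding 5 false varves: 174 − 5 = 169.
2009 − 169 = 1840 CE.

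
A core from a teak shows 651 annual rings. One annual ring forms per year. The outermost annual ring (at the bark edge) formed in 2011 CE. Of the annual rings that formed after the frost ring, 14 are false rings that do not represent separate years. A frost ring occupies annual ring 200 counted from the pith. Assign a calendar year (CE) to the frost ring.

1574 CE

Between annual ring 200 and the bark edge there are 651 − 200 = 451 annual rings.
Excluding 14 false annual rings: 451 − 14 = 437.
Counting back 437 years from 2011 CE places the frost ring in 2011 − 437 = 1574 CE.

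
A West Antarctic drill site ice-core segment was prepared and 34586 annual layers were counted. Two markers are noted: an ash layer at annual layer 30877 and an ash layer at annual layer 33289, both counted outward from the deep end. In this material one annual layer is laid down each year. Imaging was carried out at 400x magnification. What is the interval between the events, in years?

Separation: 33289 − 30877 = 2412 annual layers.
At one annual layer per year, 2412 years elapsed between them.

2412 yr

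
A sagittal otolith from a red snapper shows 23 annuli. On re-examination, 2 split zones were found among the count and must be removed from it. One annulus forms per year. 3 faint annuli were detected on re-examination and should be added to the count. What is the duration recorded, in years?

After corrections the count is 23 − 2 + 3 = 24 annuli.
With a one-to-one annulus periodicity this is 24 years.

24 years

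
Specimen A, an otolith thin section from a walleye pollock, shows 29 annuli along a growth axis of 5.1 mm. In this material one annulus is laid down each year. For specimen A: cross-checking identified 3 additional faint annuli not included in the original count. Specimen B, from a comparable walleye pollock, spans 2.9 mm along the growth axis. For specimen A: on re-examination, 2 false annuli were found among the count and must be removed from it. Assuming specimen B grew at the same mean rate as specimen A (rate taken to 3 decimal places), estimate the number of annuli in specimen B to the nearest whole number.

17 annuli

Specimen A: after corrections the count is 29 − 2 + 3 = 30 annuli.
A: Mean rate = 5.1 mm / 30 years ≈ 0.170 mm per year.
For B, 2.9 / 0.170 = 17.06 years ≈ 17 annuli.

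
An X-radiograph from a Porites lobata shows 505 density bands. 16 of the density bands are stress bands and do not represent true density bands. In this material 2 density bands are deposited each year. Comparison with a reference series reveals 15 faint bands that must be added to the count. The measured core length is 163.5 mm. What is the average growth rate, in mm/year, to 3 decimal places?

Adjusted count: 505 − 16 + 15 = 504 density bands.
504 density bands at 2 per year is 504 / 2 = 252 years.
163.5 mm over 252 years gives 163.5 / 252 ≈ 0.649 mm/year.

0.649 mm/year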